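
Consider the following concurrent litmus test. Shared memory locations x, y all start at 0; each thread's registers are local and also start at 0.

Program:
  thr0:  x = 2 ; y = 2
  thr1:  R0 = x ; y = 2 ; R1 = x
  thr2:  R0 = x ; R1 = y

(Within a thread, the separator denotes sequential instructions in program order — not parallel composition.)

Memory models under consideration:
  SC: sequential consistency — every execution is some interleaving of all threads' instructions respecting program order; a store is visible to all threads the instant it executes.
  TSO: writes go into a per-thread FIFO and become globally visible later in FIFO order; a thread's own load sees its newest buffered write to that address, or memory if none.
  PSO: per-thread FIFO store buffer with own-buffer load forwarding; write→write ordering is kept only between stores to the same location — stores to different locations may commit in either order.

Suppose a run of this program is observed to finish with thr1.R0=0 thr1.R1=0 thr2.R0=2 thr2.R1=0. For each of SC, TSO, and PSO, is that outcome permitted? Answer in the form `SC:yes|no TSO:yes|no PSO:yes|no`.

SC:no TSO:yes PSO:yes

outcome vector order: (thr1.R0,thr1.R1,thr2.R0,thr2.R1)
SC: 11 outcomes — {<0 0 0 0>, <0 0 0 2>, <0 0 2 2>, <0 2 0 0>, <0 2 0 2>, <0 2 2 0>, <0 2 2 2>, <2 2 0 0>, <2 2 0 2>, <2 2 2 0>, <2 2 2 2>}
TSO: 12 outcomes — {<0 0 0 0>, <0 0 0 2>, <0 0 2 0>, <0 0 2 2>, <0 2 0 0>, <0 2 0 2>, <0 2 2 0>, <0 2 2 2>, <2 2 0 0>, <2 2 0 2>, <2 2 2 0>, <2 2 2 2>}
PSO: 12 outcomes — {<0 0 0 0>, <0 0 0 2>, <0 0 2 0>, <0 0 2 2>, <0 2 0 0>, <0 2 0 2>, <0 2 2 0>, <0 2 2 2>, <2 2 0 0>, <2 2 0 2>, <2 2 2 0>, <2 2 2 2>}
target <0 0 2 0> ∈ {TSO,PSO}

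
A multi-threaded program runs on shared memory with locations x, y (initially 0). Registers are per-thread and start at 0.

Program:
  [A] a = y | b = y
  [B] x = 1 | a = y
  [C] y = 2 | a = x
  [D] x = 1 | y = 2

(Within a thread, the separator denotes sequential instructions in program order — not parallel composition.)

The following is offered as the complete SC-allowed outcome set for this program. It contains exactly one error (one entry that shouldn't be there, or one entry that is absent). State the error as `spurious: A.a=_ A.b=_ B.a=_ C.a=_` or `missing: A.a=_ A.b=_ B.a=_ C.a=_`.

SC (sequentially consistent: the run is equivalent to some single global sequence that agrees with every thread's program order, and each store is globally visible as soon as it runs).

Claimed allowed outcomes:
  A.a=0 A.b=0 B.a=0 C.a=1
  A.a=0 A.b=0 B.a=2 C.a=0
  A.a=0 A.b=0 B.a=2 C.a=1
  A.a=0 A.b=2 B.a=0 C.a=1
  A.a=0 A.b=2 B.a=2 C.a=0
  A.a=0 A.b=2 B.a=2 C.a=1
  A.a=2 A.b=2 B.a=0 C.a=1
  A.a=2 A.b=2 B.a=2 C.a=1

outcome vector order: (A.a,A.b,B.a,C.a)
[SC] allowed = {(0,0,0,1), (0,0,2,0), (0,0,2,1), (0,2,0,1), (0,2,2,0), (0,2,2,1), (2,2,0,1), (2,2,2,0), (2,2,2,1)}
SC∖claimed = {(2,2,2,0)}

missing: A.a=2 A.b=2 B.a=2 C.a=0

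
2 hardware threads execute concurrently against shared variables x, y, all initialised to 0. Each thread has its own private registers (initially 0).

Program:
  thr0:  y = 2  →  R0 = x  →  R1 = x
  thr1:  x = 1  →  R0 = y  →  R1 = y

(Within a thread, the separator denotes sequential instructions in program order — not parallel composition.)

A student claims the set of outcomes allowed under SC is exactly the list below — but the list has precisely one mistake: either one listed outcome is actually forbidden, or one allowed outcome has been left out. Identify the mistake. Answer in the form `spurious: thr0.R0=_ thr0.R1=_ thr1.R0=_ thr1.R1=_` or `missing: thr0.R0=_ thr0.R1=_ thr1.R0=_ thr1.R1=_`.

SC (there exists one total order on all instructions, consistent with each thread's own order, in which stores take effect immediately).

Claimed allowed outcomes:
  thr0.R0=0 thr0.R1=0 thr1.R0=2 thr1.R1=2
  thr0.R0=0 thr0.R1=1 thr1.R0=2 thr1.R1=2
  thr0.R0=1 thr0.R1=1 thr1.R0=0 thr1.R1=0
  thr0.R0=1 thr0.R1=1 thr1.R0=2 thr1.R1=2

missing: thr0.R0=1 thr0.R1=1 thr1.R0=0 thr1.R1=2

outcome vector order: (thr0.R0,thr0.R1,thr1.R0,thr1.R1)
under SC → (0,0,2,2); (0,1,2,2); (1,1,0,0); (1,1,0,2); (1,1,2,2)
SC∖claimed = {(1,1,0,2)}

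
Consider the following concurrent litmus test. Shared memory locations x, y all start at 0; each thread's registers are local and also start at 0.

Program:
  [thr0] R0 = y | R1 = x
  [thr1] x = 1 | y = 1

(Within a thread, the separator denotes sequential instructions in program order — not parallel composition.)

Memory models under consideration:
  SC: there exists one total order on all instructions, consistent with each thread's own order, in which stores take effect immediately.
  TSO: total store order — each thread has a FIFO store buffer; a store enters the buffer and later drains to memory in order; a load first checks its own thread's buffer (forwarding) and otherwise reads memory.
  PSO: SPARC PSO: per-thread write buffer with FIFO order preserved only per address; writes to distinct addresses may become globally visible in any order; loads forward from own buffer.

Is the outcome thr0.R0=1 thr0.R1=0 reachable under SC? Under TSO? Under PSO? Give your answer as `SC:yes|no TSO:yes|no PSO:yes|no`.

outcome vector order: (thr0.R0,thr0.R1)
[SC] allowed = {(0,0), (0,1), (1,1)}
[TSO] allowed = {(0,0), (0,1), (1,1)}
[PSO] allowed = {(0,0), (0,1), (1,0), (1,1)}
target (1,0) ∈ {PSO}

SC:no TSO:no PSO:yes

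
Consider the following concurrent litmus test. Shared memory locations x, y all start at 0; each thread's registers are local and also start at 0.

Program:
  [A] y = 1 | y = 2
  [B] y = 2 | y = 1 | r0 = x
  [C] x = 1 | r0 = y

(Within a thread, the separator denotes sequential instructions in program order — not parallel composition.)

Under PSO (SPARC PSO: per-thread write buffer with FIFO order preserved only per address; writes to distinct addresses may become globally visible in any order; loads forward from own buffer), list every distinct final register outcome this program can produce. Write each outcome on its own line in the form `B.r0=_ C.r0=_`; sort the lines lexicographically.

B.r0=0 C.r0=0
B.r0=0 C.r0=1
B.r0=0 C.r0=2
B.r0=1 C.r0=0
B.r0=1 C.r0=1
B.r0=1 C.r0=2

outcome vector order: (B.r0,C.r0)
|PSO outcomes| = 6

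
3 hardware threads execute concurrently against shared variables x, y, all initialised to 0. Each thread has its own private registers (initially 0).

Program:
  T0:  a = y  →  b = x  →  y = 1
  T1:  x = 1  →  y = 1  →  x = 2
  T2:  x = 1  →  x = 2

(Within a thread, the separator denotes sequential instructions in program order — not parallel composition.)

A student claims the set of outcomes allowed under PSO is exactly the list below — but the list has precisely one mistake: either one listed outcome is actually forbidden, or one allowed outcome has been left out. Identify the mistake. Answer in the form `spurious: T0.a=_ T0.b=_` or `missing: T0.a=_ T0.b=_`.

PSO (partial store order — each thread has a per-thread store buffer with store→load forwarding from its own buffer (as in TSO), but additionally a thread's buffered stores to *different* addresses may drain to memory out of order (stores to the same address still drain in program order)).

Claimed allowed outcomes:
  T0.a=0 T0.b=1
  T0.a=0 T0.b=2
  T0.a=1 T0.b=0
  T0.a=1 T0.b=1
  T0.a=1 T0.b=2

missing: T0.a=0 T0.b=0

outcome vector order: (T0.a,T0.b)
[PSO] allowed = {00; 01; 02; 10; 11; 12}
PSO∖claimed = {00}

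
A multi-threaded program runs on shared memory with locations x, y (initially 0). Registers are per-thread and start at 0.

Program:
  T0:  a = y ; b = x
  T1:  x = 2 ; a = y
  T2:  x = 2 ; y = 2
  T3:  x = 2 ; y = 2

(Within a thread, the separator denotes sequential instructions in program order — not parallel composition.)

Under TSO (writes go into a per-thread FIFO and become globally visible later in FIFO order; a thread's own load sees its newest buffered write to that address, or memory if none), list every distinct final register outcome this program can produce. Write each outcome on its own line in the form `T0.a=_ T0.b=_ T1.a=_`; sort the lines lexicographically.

T0.a=0 T0.b=0 T1.a=0
T0.a=0 T0.b=0 T1.a=2
T0.a=0 T0.b=2 T1.a=0
T0.a=0 T0.b=2 T1.a=2
T0.a=2 T0.b=2 T1.a=0
T0.a=2 T0.b=2 T1.a=2

outcome vector order: (T0.a,T0.b,T1.a)
|TSO outcomes| = 6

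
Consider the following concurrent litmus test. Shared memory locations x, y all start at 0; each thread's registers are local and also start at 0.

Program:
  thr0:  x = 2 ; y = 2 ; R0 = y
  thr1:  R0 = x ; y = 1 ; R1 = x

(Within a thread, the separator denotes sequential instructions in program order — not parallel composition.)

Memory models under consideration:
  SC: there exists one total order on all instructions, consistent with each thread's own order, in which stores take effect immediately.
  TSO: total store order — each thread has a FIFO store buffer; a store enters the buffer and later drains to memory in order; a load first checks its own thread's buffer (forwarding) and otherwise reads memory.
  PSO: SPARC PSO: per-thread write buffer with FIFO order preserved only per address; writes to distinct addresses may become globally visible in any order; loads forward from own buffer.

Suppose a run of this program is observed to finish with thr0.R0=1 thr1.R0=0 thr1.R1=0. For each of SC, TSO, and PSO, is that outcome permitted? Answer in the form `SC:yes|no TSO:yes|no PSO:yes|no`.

SC:no TSO:yes PSO:yes

outcome vector order: (thr0.R0,thr1.R0,thr1.R1)
SC (5): 102 122 200 202 222
TSO (6): 100 102 122 200 202 222
PSO (6): 100 102 122 200 202 222
target 100 ∈ {TSO,PSO}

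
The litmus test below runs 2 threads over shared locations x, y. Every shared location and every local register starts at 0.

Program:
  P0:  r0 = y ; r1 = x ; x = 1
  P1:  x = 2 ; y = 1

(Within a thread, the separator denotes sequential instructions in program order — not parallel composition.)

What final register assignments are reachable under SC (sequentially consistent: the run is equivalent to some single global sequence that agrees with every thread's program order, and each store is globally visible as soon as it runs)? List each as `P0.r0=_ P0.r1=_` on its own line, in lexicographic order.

P0.r0=0 P0.r1=0
P0.r0=0 P0.r1=2
P0.r0=1 P0.r1=2

outcome vector order: (P0.r0,P0.r1)
|SC outcomes| = 3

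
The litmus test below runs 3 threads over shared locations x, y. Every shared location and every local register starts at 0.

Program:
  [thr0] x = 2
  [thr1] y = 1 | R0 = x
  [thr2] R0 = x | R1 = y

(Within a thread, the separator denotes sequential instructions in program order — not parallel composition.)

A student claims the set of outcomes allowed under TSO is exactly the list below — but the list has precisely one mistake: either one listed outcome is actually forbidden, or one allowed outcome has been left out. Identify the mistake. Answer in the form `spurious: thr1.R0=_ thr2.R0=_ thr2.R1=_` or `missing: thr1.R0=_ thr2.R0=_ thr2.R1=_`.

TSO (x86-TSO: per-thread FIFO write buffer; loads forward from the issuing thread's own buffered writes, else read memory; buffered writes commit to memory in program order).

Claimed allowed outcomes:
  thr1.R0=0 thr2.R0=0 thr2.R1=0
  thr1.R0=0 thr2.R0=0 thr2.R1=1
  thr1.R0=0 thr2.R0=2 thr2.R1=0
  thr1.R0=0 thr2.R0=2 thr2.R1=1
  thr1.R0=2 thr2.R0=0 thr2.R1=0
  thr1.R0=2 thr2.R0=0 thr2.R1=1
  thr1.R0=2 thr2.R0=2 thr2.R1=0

missing: thr1.R0=2 thr2.R0=2 thr2.R1=1

outcome vector order: (thr1.R0,thr2.R0,thr2.R1)
under TSO → 000, 001, 020, 021, 200, 201, 220, 221
TSO∖claimed = {221}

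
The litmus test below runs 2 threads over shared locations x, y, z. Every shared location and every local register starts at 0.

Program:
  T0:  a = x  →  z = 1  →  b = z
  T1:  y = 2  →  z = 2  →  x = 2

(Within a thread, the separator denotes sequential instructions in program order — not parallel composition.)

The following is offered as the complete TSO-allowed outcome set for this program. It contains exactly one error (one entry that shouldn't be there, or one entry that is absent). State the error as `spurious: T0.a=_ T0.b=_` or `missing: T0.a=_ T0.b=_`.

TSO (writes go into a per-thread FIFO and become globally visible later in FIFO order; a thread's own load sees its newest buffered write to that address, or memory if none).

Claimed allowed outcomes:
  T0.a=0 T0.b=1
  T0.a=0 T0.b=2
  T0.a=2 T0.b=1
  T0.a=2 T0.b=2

spurious: T0.a=2 T0.b=2

outcome vector order: (T0.a,T0.b)
TSO: 3 outcomes — {01 02 21}
claimed∖TSO = {22}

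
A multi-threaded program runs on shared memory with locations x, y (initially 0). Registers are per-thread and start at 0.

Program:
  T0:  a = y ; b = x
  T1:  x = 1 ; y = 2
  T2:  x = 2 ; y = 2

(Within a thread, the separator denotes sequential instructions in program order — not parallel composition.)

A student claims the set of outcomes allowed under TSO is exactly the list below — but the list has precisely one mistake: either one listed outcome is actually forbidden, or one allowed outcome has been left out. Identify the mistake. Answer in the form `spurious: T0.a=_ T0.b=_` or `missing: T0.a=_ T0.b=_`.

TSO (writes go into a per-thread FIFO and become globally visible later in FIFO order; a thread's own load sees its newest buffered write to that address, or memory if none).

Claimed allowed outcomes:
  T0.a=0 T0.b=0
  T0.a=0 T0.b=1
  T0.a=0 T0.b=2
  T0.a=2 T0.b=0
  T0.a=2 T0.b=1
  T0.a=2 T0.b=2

outcome vector order: (T0.a,T0.b)
TSO: 5 outcomes — {<0 0>; <0 1>; <0 2>; <2 1>; <2 2>}
claimed∖TSO = {<2 0>}

spurious: T0.a=2 T0.b=0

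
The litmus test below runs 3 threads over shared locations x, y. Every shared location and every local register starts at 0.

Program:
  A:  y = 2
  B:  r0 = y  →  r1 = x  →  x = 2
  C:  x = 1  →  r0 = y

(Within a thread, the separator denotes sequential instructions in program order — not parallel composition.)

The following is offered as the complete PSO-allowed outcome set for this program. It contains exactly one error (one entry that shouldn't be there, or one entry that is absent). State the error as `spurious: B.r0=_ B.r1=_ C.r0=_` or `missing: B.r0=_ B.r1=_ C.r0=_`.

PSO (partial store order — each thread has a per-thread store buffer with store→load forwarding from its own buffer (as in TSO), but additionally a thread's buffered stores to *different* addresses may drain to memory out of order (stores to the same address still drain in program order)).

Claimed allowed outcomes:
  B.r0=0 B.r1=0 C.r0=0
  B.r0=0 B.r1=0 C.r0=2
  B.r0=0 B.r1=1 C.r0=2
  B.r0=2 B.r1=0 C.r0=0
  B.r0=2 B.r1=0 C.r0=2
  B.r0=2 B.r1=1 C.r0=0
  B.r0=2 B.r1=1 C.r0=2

missing: B.r0=0 B.r1=1 C.r0=0

outcome vector order: (B.r0,B.r1,C.r0)
PSO (8): 0/0/0 0/0/2 0/1/0 0/1/2 2/0/0 2/0/2 2/1/0 2/1/2
PSO∖claimed = {0/1/0}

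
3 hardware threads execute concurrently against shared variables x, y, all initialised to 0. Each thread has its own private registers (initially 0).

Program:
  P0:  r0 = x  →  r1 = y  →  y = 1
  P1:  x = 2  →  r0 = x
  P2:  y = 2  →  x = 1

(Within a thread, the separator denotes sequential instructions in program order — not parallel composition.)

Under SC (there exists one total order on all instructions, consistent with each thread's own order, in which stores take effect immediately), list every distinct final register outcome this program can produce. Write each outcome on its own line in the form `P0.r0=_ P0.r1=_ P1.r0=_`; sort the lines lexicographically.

P0.r0=0 P0.r1=0 P1.r0=1
P0.r0=0 P0.r1=0 P1.r0=2
P0.r0=0 P0.r1=2 P1.r0=1
P0.r0=0 P0.r1=2 P1.r0=2
P0.r0=1 P0.r1=2 P1.r0=1
P0.r0=1 P0.r1=2 P1.r0=2
P0.r0=2 P0.r1=0 P1.r0=1
P0.r0=2 P0.r1=0 P1.r0=2
P0.r0=2 P0.r1=2 P1.r0=1
P0.r0=2 P0.r1=2 P1.r0=2

outcome vector order: (P0.r0,P0.r1,P1.r0)
|SC outcomes| = 10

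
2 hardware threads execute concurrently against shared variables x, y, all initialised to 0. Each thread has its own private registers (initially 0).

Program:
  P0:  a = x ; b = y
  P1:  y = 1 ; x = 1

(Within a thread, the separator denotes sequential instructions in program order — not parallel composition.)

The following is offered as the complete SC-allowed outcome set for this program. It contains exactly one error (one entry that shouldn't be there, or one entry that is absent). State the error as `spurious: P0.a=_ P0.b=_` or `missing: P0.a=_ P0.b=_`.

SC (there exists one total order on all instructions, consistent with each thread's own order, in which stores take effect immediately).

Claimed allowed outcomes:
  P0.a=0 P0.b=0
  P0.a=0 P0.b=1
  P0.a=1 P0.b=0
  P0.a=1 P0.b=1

spurious: P0.a=1 P0.b=0

outcome vector order: (P0.a,P0.b)
[SC] allowed = {<0 0>, <0 1>, <1 1>}
claimed∖SC = {<1 0>}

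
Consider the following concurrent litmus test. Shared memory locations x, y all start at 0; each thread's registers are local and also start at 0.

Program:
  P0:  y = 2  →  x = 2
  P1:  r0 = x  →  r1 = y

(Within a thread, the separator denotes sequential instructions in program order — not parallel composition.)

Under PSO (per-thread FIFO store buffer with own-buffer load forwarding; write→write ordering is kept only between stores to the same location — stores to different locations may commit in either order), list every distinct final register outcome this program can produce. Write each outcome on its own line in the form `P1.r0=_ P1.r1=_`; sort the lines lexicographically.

P1.r0=0 P1.r1=0
P1.r0=0 P1.r1=2
P1.r0=2 P1.r1=0
P1.r0=2 P1.r1=2

outcome vector order: (P1.r0,P1.r1)
|PSO outcomes| = 4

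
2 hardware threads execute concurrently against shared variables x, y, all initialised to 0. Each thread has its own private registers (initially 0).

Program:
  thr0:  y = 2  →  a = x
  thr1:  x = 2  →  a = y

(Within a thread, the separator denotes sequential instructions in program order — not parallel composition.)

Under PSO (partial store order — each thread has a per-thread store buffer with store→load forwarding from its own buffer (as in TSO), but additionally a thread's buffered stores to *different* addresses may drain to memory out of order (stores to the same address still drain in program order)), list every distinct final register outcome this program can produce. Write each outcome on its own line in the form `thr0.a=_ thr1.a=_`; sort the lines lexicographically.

thr0.a=0 thr1.a=0
thr0.a=0 thr1.a=2
thr0.a=2 thr1.a=0
thr0.a=2 thr1.a=2

outcome vector order: (thr0.a,thr1.a)
|PSO outcomes| = 4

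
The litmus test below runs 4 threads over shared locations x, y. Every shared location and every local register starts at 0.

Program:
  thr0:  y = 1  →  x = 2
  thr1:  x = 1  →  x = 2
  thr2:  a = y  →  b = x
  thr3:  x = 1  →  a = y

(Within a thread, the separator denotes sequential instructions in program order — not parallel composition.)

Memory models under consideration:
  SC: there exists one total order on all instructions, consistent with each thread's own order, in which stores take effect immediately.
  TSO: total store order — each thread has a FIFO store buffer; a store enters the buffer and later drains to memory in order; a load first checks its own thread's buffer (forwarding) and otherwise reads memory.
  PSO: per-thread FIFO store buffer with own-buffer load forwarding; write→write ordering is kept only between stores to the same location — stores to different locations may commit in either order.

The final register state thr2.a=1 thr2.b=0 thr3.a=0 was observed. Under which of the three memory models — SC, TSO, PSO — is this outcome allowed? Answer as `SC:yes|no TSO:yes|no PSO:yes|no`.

outcome vector order: (thr2.a,thr2.b,thr3.a)
under SC → (0,0,0); (0,0,1); (0,1,0); (0,1,1); (0,2,0); (0,2,1); (1,0,1); (1,1,0); (1,1,1); (1,2,0); (1,2,1)
under TSO → (0,0,0); (0,0,1); (0,1,0); (0,1,1); (0,2,0); (0,2,1); (1,0,0); (1,0,1); (1,1,0); (1,1,1); (1,2,0); (1,2,1)
under PSO → (0,0,0); (0,0,1); (0,1,0); (0,1,1); (0,2,0); (0,2,1); (1,0,0); (1,0,1); (1,1,0); (1,1,1); (1,2,0); (1,2,1)
target (1,0,0) ∈ {TSO,PSO}

SC:no TSO:yes PSO:yes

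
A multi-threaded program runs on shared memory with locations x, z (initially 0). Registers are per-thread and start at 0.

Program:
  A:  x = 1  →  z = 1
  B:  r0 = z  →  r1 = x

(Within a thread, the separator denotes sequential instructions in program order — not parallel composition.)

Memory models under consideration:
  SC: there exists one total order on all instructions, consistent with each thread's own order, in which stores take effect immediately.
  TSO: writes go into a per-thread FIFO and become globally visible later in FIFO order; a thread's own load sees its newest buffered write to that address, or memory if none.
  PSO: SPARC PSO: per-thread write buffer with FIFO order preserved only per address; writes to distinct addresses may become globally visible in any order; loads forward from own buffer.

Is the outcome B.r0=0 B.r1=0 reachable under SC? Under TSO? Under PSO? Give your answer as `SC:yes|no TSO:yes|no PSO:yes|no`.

SC:yes TSO:yes PSO:yes

outcome vector order: (B.r0,B.r1)
SC: 3 outcomes — {<0 0> <0 1> <1 1>}
TSO: 3 outcomes — {<0 0> <0 1> <1 1>}
PSO: 4 outcomes — {<0 0> <0 1> <1 0> <1 1>}
target <0 0> ∈ {SC,TSO,PSO}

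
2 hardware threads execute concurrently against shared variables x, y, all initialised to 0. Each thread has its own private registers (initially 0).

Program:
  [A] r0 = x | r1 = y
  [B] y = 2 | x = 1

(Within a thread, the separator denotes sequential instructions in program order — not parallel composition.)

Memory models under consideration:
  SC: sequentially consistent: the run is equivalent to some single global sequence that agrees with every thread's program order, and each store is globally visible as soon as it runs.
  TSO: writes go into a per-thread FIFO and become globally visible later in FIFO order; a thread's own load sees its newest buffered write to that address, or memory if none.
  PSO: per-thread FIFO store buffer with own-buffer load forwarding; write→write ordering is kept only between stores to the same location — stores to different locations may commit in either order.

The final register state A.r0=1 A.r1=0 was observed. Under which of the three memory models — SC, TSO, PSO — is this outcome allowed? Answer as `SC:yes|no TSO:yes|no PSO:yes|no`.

SC:no TSO:no PSO:yes

outcome vector order: (A.r0,A.r1)
SC (3): (0,0) (0,2) (1,2)
TSO (3): (0,0) (0,2) (1,2)
PSO (4): (0,0) (0,2) (1,0) (1,2)
target (1,0) ∈ {PSO}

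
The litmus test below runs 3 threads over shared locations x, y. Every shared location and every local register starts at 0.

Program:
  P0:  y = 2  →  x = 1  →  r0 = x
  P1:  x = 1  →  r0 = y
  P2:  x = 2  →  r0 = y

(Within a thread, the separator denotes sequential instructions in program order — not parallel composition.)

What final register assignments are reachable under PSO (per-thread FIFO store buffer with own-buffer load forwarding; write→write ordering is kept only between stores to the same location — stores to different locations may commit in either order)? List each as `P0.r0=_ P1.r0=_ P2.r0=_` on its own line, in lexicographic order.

outcome vector order: (P0.r0,P1.r0,P2.r0)
|PSO outcomes| = 8

P0.r0=1 P1.r0=0 P2.r0=0
P0.r0=1 P1.r0=0 P2.r0=2
P0.r0=1 P1.r0=2 P2.r0=0
P0.r0=1 P1.r0=2 P2.r0=2
P0.r0=2 P1.r0=0 P2.r0=0
P0.r0=2 P1.r0=0 P2.r0=2
P0.r0=2 P1.r0=2 P2.r0=0
P0.r0=2 P1.r0=2 P2.r0=2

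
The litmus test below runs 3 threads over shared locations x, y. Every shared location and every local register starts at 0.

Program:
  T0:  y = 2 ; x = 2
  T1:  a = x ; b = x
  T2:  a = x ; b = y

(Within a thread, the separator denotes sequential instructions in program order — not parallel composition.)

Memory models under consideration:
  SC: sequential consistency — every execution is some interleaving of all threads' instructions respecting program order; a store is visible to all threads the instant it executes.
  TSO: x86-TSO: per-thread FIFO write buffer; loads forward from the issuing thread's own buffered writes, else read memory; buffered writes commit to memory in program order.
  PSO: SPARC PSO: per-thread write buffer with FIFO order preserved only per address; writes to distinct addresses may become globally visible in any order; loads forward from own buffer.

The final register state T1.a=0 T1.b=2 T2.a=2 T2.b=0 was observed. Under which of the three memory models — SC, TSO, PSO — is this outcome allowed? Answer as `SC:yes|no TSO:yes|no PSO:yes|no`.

outcome vector order: (T1.a,T1.b,T2.a,T2.b)
SC (9): 0/0/0/0; 0/0/0/2; 0/0/2/2; 0/2/0/0; 0/2/0/2; 0/2/2/2; 2/2/0/0; 2/2/0/2; 2/2/2/2
TSO (9): 0/0/0/0; 0/0/0/2; 0/0/2/2; 0/2/0/0; 0/2/0/2; 0/2/2/2; 2/2/0/0; 2/2/0/2; 2/2/2/2
PSO (12): 0/0/0/0; 0/0/0/2; 0/0/2/0; 0/0/2/2; 0/2/0/0; 0/2/0/2; 0/2/2/0; 0/2/2/2; 2/2/0/0; 2/2/0/2; 2/2/2/0; 2/2/2/2
target 0/2/2/0 ∈ {PSO}

SC:no TSO:no PSO:yes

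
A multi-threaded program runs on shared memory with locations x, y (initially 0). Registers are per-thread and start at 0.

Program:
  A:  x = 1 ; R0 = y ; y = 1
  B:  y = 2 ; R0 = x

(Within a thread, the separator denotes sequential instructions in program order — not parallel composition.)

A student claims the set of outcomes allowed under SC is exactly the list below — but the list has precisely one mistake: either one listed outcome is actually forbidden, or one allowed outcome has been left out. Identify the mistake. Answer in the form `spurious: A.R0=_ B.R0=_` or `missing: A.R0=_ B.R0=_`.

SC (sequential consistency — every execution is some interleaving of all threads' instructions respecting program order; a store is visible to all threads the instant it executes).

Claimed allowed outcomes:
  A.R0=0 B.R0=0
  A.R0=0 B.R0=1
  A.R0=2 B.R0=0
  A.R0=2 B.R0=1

spurious: A.R0=0 B.R0=0

outcome vector order: (A.R0,B.R0)
SC: 3 outcomes — {0/1; 2/0; 2/1}
claimed∖SC = {0/0}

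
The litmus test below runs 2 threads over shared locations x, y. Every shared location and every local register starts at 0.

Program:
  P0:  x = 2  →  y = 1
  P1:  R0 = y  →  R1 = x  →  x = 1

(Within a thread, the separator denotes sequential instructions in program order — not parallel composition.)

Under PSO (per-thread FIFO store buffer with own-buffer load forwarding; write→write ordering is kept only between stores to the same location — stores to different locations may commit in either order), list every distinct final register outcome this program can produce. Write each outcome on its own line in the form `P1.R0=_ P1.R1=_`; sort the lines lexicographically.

P1.R0=0 P1.R1=0
P1.R0=0 P1.R1=2
P1.R0=1 P1.R1=0
P1.R0=1 P1.R1=2

outcome vector order: (P1.R0,P1.R1)
|PSO outcomes| = 4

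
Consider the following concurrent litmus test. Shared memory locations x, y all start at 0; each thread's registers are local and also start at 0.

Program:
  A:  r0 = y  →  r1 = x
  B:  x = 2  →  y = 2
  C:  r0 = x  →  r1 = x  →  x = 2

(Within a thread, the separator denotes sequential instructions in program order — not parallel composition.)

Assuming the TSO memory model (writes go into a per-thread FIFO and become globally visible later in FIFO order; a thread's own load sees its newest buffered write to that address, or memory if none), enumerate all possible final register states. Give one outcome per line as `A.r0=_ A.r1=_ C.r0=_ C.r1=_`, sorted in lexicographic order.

outcome vector order: (A.r0,A.r1,C.r0,C.r1)
|TSO outcomes| = 9

A.r0=0 A.r1=0 C.r0=0 C.r1=0
A.r0=0 A.r1=0 C.r0=0 C.r1=2
A.r0=0 A.r1=0 C.r0=2 C.r1=2
A.r0=0 A.r1=2 C.r0=0 C.r1=0
A.r0=0 A.r1=2 C.r0=0 C.r1=2
A.r0=0 A.r1=2 C.r0=2 C.r1=2
A.r0=2 A.r1=2 C.r0=0 C.r1=0
A.r0=2 A.r1=2 C.r0=0 C.r1=2
A.r0=2 A.r1=2 C.r0=2 C.r1=2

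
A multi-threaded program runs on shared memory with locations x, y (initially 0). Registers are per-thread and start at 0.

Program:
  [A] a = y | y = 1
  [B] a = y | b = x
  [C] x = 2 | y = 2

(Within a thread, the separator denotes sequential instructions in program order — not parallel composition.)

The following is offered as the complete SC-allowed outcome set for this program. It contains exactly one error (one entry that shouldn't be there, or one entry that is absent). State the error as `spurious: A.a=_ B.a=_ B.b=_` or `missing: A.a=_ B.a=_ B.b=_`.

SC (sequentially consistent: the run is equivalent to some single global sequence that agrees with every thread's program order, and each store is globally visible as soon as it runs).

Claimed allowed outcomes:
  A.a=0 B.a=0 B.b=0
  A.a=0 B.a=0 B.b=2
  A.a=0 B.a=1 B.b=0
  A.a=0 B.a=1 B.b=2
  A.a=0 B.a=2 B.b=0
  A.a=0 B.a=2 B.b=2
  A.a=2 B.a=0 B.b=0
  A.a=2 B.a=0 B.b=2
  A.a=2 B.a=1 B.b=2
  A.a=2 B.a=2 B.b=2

outcome vector order: (A.a,B.a,B.b)
SC (9): <0 0 0>, <0 0 2>, <0 1 0>, <0 1 2>, <0 2 2>, <2 0 0>, <2 0 2>, <2 1 2>, <2 2 2>
claimed∖SC = {<0 2 0>}

spurious: A.a=0 B.a=2 B.b=0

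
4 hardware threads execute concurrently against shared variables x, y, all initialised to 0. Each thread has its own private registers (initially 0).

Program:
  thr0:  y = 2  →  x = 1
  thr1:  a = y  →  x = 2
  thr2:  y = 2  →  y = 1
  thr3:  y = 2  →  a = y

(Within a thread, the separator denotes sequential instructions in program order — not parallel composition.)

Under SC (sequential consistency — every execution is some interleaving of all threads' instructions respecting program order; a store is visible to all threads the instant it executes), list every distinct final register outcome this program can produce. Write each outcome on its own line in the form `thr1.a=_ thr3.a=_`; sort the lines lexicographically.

thr1.a=0 thr3.a=1
thr1.a=0 thr3.a=2
thr1.a=1 thr3.a=1
thr1.a=1 thr3.a=2
thr1.a=2 thr3.a=1
thr1.a=2 thr3.a=2

outcome vector order: (thr1.a,thr3.a)
|SC outcomes| = 6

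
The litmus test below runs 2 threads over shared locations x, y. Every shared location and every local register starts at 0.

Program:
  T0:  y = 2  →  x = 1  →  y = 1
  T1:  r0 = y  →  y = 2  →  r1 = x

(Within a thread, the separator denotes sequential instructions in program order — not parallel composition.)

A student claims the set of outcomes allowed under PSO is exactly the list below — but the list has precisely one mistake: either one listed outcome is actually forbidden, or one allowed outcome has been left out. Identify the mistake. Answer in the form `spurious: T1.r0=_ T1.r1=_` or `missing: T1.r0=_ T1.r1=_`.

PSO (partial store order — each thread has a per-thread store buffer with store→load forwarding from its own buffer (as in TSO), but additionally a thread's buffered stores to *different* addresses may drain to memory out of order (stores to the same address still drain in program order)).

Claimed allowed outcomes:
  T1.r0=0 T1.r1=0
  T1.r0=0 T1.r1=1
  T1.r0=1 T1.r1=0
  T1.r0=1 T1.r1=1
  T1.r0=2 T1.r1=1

outcome vector order: (T1.r0,T1.r1)
PSO (6): (0,0); (0,1); (1,0); (1,1); (2,0); (2,1)
PSO∖claimed = {(2,0)}

missing: T1.r0=2 T1.r1=0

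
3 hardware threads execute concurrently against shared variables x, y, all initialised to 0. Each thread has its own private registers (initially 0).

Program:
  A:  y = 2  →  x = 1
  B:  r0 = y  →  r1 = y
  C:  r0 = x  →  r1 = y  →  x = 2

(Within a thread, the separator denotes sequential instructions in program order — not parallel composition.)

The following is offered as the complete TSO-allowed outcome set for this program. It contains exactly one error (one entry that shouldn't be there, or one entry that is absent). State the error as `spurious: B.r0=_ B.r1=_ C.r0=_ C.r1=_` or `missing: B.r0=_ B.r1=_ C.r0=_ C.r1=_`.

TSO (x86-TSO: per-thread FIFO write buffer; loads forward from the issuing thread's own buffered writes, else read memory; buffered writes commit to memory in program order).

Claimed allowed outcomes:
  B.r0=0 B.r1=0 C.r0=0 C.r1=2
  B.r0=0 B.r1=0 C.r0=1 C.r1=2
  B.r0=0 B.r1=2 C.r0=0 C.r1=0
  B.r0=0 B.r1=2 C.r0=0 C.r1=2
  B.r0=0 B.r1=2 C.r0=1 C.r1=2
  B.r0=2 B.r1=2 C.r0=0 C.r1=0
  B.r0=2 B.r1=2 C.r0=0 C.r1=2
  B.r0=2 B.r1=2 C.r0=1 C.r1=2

missing: B.r0=0 B.r1=0 C.r0=0 C.r1=0

outcome vector order: (B.r0,B.r1,C.r0,C.r1)
TSO (9): 0/0/0/0; 0/0/0/2; 0/0/1/2; 0/2/0/0; 0/2/0/2; 0/2/1/2; 2/2/0/0; 2/2/0/2; 2/2/1/2
TSO∖claimed = {0/0/0/0}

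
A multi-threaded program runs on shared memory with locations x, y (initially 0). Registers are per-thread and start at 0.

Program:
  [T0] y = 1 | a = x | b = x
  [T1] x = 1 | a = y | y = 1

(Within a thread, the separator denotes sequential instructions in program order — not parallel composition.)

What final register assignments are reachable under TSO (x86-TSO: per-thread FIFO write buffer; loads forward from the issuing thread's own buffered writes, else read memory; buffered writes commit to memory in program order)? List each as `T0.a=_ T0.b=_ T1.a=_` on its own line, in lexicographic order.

T0.a=0 T0.b=0 T1.a=0
T0.a=0 T0.b=0 T1.a=1
T0.a=0 T0.b=1 T1.a=0
T0.a=0 T0.b=1 T1.a=1
T0.a=1 T0.b=1 T1.a=0
T0.a=1 T0.b=1 T1.a=1

outcome vector order: (T0.a,T0.b,T1.a)
|TSO outcomes| = 6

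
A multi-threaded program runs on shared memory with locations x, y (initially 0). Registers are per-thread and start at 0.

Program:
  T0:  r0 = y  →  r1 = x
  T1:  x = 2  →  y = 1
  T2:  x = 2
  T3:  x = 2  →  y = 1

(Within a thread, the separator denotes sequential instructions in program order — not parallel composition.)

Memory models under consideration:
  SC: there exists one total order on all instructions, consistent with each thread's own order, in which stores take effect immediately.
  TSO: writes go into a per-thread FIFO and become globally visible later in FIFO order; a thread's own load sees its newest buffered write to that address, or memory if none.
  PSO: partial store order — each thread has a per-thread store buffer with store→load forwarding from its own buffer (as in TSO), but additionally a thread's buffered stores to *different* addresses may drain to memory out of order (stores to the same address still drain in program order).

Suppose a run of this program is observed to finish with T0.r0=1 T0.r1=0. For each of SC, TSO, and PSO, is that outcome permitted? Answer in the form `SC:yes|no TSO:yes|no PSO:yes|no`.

SC:no TSO:no PSO:yes

outcome vector order: (T0.r0,T0.r1)
under SC → 0/0; 0/2; 1/2
under TSO → 0/0; 0/2; 1/2
under PSO → 0/0; 0/2; 1/0; 1/2
target 1/0 ∈ {PSO}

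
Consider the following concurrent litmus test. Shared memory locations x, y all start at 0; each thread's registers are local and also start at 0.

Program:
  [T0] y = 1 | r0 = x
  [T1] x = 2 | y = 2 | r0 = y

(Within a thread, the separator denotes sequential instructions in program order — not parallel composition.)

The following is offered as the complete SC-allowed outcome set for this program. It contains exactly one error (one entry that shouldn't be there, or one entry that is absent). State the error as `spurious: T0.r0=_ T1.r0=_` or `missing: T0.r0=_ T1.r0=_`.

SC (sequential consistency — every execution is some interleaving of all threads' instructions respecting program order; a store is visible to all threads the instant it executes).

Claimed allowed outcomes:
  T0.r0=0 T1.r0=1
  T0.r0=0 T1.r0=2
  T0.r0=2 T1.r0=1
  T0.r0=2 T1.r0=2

spurious: T0.r0=0 T1.r0=1

outcome vector order: (T0.r0,T1.r0)
SC (3): (0,2) (2,1) (2,2)
claimed∖SC = {(0,1)}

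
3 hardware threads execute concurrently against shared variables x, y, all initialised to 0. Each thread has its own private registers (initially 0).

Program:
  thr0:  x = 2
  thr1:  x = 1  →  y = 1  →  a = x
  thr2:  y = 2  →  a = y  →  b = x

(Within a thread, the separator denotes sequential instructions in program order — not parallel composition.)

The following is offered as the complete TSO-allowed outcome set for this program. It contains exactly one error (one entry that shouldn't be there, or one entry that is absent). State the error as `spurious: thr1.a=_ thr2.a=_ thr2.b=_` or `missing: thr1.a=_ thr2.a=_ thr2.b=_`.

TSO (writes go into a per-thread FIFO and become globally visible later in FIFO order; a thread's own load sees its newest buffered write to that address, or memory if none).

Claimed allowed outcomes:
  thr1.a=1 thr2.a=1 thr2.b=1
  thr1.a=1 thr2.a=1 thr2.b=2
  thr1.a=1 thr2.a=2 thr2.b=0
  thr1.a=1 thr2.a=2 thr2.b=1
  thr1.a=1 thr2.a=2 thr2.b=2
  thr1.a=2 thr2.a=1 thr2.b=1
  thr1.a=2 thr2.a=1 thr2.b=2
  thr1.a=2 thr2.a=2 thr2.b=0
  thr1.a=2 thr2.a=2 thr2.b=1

missing: thr1.a=2 thr2.a=2 thr2.b=2

outcome vector order: (thr1.a,thr2.a,thr2.b)
TSO: 10 outcomes — {1/1/1, 1/1/2, 1/2/0, 1/2/1, 1/2/2, 2/1/1, 2/1/2, 2/2/0, 2/2/1, 2/2/2}
TSO∖claimed = {2/2/2}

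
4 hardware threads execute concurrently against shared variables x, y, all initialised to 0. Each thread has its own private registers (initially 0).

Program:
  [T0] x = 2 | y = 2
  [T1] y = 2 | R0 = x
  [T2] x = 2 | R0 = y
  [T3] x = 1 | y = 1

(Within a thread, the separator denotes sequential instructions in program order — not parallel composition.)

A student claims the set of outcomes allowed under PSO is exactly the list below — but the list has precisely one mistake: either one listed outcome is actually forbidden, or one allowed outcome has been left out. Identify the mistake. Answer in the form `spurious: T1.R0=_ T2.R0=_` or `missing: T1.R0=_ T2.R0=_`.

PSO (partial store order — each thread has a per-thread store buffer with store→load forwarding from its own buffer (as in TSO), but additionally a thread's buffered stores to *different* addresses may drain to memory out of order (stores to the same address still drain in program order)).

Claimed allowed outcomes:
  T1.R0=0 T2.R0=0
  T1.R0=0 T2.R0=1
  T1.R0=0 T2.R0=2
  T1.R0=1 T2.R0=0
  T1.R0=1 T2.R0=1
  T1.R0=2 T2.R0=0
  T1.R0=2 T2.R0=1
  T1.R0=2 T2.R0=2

outcome vector order: (T1.R0,T2.R0)
under PSO → 00 01 02 10 11 12 20 21 22
PSO∖claimed = {12}

missing: T1.R0=1 T2.R0=2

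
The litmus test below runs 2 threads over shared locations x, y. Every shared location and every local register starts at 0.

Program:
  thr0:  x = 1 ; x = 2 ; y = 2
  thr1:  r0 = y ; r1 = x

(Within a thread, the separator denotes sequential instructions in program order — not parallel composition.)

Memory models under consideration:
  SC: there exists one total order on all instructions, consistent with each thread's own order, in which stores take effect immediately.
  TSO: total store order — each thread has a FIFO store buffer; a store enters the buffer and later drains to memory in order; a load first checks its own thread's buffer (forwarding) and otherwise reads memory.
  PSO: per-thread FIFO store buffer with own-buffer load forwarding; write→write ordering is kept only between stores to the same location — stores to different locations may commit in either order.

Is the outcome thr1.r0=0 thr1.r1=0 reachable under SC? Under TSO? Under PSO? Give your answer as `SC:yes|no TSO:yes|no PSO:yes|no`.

outcome vector order: (thr1.r0,thr1.r1)
SC (4): (0,0) (0,1) (0,2) (2,2)
TSO (4): (0,0) (0,1) (0,2) (2,2)
PSO (6): (0,0) (0,1) (0,2) (2,0) (2,1) (2,2)
target (0,0) ∈ {SC,TSO,PSO}

SC:yes TSO:yes PSO:yes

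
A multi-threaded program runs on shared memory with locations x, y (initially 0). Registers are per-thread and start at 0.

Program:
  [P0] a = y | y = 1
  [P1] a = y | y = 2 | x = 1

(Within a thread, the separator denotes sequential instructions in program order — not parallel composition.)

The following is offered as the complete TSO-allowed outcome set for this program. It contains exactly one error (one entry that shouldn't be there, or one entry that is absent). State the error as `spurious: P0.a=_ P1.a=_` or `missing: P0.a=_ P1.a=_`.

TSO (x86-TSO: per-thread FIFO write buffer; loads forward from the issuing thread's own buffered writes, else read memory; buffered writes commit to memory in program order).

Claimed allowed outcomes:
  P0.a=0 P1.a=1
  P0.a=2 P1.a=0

outcome vector order: (P0.a,P1.a)
[TSO] allowed = {<0 0>, <0 1>, <2 0>}
TSO∖claimed = {<0 0>}

missing: P0.a=0 P1.a=0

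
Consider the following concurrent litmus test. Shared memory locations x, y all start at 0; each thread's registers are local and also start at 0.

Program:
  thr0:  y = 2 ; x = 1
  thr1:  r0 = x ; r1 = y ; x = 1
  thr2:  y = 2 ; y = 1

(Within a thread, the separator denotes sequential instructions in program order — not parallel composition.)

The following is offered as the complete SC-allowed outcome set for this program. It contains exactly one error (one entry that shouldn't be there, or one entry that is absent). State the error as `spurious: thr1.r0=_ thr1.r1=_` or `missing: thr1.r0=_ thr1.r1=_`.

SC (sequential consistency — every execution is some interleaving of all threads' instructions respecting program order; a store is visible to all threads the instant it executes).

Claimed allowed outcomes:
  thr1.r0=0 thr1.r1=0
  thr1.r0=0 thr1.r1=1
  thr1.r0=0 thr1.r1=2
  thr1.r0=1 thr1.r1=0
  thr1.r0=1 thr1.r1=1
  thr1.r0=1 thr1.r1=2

outcome vector order: (thr1.r0,thr1.r1)
SC: 5 outcomes — {00, 01, 02, 11, 12}
claimed∖SC = {10}

spurious: thr1.r0=1 thr1.r1=0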